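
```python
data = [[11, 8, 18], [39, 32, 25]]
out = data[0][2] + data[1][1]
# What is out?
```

Trace (tracking out):
data = [[11, 8, 18], [39, 32, 25]]  # -> data = [[11, 8, 18], [39, 32, 25]]
out = data[0][2] + data[1][1]  # -> out = 50

Answer: 50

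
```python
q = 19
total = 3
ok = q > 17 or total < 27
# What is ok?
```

Answer: True

Derivation:
Trace (tracking ok):
q = 19  # -> q = 19
total = 3  # -> total = 3
ok = q > 17 or total < 27  # -> ok = True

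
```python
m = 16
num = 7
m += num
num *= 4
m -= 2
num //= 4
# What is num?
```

Trace (tracking num):
m = 16  # -> m = 16
num = 7  # -> num = 7
m += num  # -> m = 23
num *= 4  # -> num = 28
m -= 2  # -> m = 21
num //= 4  # -> num = 7

Answer: 7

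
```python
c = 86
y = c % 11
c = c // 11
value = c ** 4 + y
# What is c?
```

Trace (tracking c):
c = 86  # -> c = 86
y = c % 11  # -> y = 9
c = c // 11  # -> c = 7
value = c ** 4 + y  # -> value = 2410

Answer: 7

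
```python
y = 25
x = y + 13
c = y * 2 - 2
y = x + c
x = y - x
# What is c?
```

Trace (tracking c):
y = 25  # -> y = 25
x = y + 13  # -> x = 38
c = y * 2 - 2  # -> c = 48
y = x + c  # -> y = 86
x = y - x  # -> x = 48

Answer: 48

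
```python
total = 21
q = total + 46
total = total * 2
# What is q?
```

Answer: 67

Derivation:
Trace (tracking q):
total = 21  # -> total = 21
q = total + 46  # -> q = 67
total = total * 2  # -> total = 42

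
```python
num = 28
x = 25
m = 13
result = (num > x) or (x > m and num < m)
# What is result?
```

Answer: True

Derivation:
Trace (tracking result):
num = 28  # -> num = 28
x = 25  # -> x = 25
m = 13  # -> m = 13
result = num > x or (x > m and num < m)  # -> result = True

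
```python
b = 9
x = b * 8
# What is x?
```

Answer: 72

Derivation:
Trace (tracking x):
b = 9  # -> b = 9
x = b * 8  # -> x = 72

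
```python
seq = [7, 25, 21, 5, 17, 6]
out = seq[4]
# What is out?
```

Trace (tracking out):
seq = [7, 25, 21, 5, 17, 6]  # -> seq = [7, 25, 21, 5, 17, 6]
out = seq[4]  # -> out = 17

Answer: 17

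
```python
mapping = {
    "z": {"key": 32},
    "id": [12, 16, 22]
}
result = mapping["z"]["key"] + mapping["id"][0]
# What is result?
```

Answer: 44

Derivation:
Trace (tracking result):
mapping = {'z': {'key': 32}, 'id': [12, 16, 22]}  # -> mapping = {'z': {'key': 32}, 'id': [12, 16, 22]}
result = mapping['z']['key'] + mapping['id'][0]  # -> result = 44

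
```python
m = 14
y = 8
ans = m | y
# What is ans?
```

Answer: 14

Derivation:
Trace (tracking ans):
m = 14  # -> m = 14
y = 8  # -> y = 8
ans = m | y  # -> ans = 14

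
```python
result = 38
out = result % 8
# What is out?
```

Answer: 6

Derivation:
Trace (tracking out):
result = 38  # -> result = 38
out = result % 8  # -> out = 6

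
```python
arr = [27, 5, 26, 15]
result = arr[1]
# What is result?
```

Answer: 5

Derivation:
Trace (tracking result):
arr = [27, 5, 26, 15]  # -> arr = [27, 5, 26, 15]
result = arr[1]  # -> result = 5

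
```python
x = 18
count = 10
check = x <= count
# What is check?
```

Trace (tracking check):
x = 18  # -> x = 18
count = 10  # -> count = 10
check = x <= count  # -> check = False

Answer: False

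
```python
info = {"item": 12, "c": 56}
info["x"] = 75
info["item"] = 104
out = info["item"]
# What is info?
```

Trace (tracking info):
info = {'item': 12, 'c': 56}  # -> info = {'item': 12, 'c': 56}
info['x'] = 75  # -> info = {'item': 12, 'c': 56, 'x': 75}
info['item'] = 104  # -> info = {'item': 104, 'c': 56, 'x': 75}
out = info['item']  # -> out = 104

Answer: {'item': 104, 'c': 56, 'x': 75}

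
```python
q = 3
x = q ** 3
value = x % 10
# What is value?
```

Trace (tracking value):
q = 3  # -> q = 3
x = q ** 3  # -> x = 27
value = x % 10  # -> value = 7

Answer: 7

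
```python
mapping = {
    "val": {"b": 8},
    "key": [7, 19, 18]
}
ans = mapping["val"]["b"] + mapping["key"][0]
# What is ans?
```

Answer: 15

Derivation:
Trace (tracking ans):
mapping = {'val': {'b': 8}, 'key': [7, 19, 18]}  # -> mapping = {'val': {'b': 8}, 'key': [7, 19, 18]}
ans = mapping['val']['b'] + mapping['key'][0]  # -> ans = 15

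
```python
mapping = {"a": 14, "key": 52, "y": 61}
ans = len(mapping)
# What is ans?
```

Answer: 3

Derivation:
Trace (tracking ans):
mapping = {'a': 14, 'key': 52, 'y': 61}  # -> mapping = {'a': 14, 'key': 52, 'y': 61}
ans = len(mapping)  # -> ans = 3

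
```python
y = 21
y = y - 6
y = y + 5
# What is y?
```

Trace (tracking y):
y = 21  # -> y = 21
y = y - 6  # -> y = 15
y = y + 5  # -> y = 20

Answer: 20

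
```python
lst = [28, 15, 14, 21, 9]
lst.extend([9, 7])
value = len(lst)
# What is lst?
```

Trace (tracking lst):
lst = [28, 15, 14, 21, 9]  # -> lst = [28, 15, 14, 21, 9]
lst.extend([9, 7])  # -> lst = [28, 15, 14, 21, 9, 9, 7]
value = len(lst)  # -> value = 7

Answer: [28, 15, 14, 21, 9, 9, 7]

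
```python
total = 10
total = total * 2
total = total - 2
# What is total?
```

Answer: 18

Derivation:
Trace (tracking total):
total = 10  # -> total = 10
total = total * 2  # -> total = 20
total = total - 2  # -> total = 18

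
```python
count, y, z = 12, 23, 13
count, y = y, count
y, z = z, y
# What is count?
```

Answer: 23

Derivation:
Trace (tracking count):
count, y, z = (12, 23, 13)  # -> count = 12, y = 23, z = 13
count, y = (y, count)  # -> count = 23, y = 12
y, z = (z, y)  # -> y = 13, z = 12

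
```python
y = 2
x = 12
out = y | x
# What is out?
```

Trace (tracking out):
y = 2  # -> y = 2
x = 12  # -> x = 12
out = y | x  # -> out = 14

Answer: 14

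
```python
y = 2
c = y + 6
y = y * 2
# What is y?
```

Trace (tracking y):
y = 2  # -> y = 2
c = y + 6  # -> c = 8
y = y * 2  # -> y = 4

Answer: 4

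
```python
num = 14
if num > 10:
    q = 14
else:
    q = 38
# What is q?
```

Answer: 14

Derivation:
Trace (tracking q):
num = 14  # -> num = 14
if num > 10:  # condition is True
    q = 14  # -> q = 14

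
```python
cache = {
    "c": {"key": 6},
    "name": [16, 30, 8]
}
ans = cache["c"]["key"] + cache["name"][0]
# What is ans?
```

Answer: 22

Derivation:
Trace (tracking ans):
cache = {'c': {'key': 6}, 'name': [16, 30, 8]}  # -> cache = {'c': {'key': 6}, 'name': [16, 30, 8]}
ans = cache['c']['key'] + cache['name'][0]  # -> ans = 22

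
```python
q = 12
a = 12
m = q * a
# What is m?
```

Answer: 144

Derivation:
Trace (tracking m):
q = 12  # -> q = 12
a = 12  # -> a = 12
m = q * a  # -> m = 144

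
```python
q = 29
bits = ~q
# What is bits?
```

Answer: -30

Derivation:
Trace (tracking bits):
q = 29  # -> q = 29
bits = ~q  # -> bits = -30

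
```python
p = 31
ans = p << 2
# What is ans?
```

Answer: 124

Derivation:
Trace (tracking ans):
p = 31  # -> p = 31
ans = p << 2  # -> ans = 124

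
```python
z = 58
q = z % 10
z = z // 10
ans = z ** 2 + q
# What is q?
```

Answer: 8

Derivation:
Trace (tracking q):
z = 58  # -> z = 58
q = z % 10  # -> q = 8
z = z // 10  # -> z = 5
ans = z ** 2 + q  # -> ans = 33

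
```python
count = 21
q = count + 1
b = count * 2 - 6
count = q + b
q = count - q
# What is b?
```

Answer: 36

Derivation:
Trace (tracking b):
count = 21  # -> count = 21
q = count + 1  # -> q = 22
b = count * 2 - 6  # -> b = 36
count = q + b  # -> count = 58
q = count - q  # -> q = 36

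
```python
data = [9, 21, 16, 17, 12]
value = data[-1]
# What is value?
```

Trace (tracking value):
data = [9, 21, 16, 17, 12]  # -> data = [9, 21, 16, 17, 12]
value = data[-1]  # -> value = 12

Answer: 12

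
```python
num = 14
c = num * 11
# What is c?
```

Answer: 154

Derivation:
Trace (tracking c):
num = 14  # -> num = 14
c = num * 11  # -> c = 154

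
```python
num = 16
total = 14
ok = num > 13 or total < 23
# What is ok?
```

Answer: True

Derivation:
Trace (tracking ok):
num = 16  # -> num = 16
total = 14  # -> total = 14
ok = num > 13 or total < 23  # -> ok = True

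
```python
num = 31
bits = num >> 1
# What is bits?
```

Answer: 15

Derivation:
Trace (tracking bits):
num = 31  # -> num = 31
bits = num >> 1  # -> bits = 15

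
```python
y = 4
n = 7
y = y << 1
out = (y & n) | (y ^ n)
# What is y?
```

Answer: 8

Derivation:
Trace (tracking y):
y = 4  # -> y = 4
n = 7  # -> n = 7
y = y << 1  # -> y = 8
out = y & n | y ^ n  # -> out = 15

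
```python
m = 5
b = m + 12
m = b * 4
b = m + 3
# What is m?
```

Trace (tracking m):
m = 5  # -> m = 5
b = m + 12  # -> b = 17
m = b * 4  # -> m = 68
b = m + 3  # -> b = 71

Answer: 68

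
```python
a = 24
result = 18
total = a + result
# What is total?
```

Trace (tracking total):
a = 24  # -> a = 24
result = 18  # -> result = 18
total = a + result  # -> total = 42

Answer: 42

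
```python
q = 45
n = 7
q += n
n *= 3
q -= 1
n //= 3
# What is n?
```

Trace (tracking n):
q = 45  # -> q = 45
n = 7  # -> n = 7
q += n  # -> q = 52
n *= 3  # -> n = 21
q -= 1  # -> q = 51
n //= 3  # -> n = 7

Answer: 7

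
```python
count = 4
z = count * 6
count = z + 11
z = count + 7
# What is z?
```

Trace (tracking z):
count = 4  # -> count = 4
z = count * 6  # -> z = 24
count = z + 11  # -> count = 35
z = count + 7  # -> z = 42

Answer: 42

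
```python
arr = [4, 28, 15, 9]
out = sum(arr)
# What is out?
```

Answer: 56

Derivation:
Trace (tracking out):
arr = [4, 28, 15, 9]  # -> arr = [4, 28, 15, 9]
out = sum(arr)  # -> out = 56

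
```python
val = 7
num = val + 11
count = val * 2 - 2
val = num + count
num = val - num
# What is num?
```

Trace (tracking num):
val = 7  # -> val = 7
num = val + 11  # -> num = 18
count = val * 2 - 2  # -> count = 12
val = num + count  # -> val = 30
num = val - num  # -> num = 12

Answer: 12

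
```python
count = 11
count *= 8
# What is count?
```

Trace (tracking count):
count = 11  # -> count = 11
count *= 8  # -> count = 88

Answer: 88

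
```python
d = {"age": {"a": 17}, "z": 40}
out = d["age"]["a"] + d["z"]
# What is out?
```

Trace (tracking out):
d = {'age': {'a': 17}, 'z': 40}  # -> d = {'age': {'a': 17}, 'z': 40}
out = d['age']['a'] + d['z']  # -> out = 57

Answer: 57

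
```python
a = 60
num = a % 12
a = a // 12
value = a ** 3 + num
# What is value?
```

Trace (tracking value):
a = 60  # -> a = 60
num = a % 12  # -> num = 0
a = a // 12  # -> a = 5
value = a ** 3 + num  # -> value = 125

Answer: 125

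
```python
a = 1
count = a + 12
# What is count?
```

Trace (tracking count):
a = 1  # -> a = 1
count = a + 12  # -> count = 13

Answer: 13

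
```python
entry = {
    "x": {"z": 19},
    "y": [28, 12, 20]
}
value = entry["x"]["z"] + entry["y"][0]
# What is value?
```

Answer: 47

Derivation:
Trace (tracking value):
entry = {'x': {'z': 19}, 'y': [28, 12, 20]}  # -> entry = {'x': {'z': 19}, 'y': [28, 12, 20]}
value = entry['x']['z'] + entry['y'][0]  # -> value = 47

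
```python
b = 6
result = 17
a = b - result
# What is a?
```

Trace (tracking a):
b = 6  # -> b = 6
result = 17  # -> result = 17
a = b - result  # -> a = -11

Answer: -11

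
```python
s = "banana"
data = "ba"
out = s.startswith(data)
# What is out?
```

Answer: True

Derivation:
Trace (tracking out):
s = 'banana'  # -> s = 'banana'
data = 'ba'  # -> data = 'ba'
out = s.startswith(data)  # -> out = True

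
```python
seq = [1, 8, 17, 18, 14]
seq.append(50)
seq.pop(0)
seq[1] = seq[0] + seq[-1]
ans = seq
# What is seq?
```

Answer: [8, 58, 18, 14, 50]

Derivation:
Trace (tracking seq):
seq = [1, 8, 17, 18, 14]  # -> seq = [1, 8, 17, 18, 14]
seq.append(50)  # -> seq = [1, 8, 17, 18, 14, 50]
seq.pop(0)  # -> seq = [8, 17, 18, 14, 50]
seq[1] = seq[0] + seq[-1]  # -> seq = [8, 58, 18, 14, 50]
ans = seq  # -> ans = [8, 58, 18, 14, 50]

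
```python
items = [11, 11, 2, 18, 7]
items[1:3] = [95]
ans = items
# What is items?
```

Answer: [11, 95, 18, 7]

Derivation:
Trace (tracking items):
items = [11, 11, 2, 18, 7]  # -> items = [11, 11, 2, 18, 7]
items[1:3] = [95]  # -> items = [11, 95, 18, 7]
ans = items  # -> ans = [11, 95, 18, 7]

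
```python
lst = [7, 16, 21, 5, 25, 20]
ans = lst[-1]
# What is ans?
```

Trace (tracking ans):
lst = [7, 16, 21, 5, 25, 20]  # -> lst = [7, 16, 21, 5, 25, 20]
ans = lst[-1]  # -> ans = 20

Answer: 20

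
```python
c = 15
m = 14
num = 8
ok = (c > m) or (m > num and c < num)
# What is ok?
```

Trace (tracking ok):
c = 15  # -> c = 15
m = 14  # -> m = 14
num = 8  # -> num = 8
ok = c > m or (m > num and c < num)  # -> ok = True

Answer: True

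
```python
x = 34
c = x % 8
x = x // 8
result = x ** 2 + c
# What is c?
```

Trace (tracking c):
x = 34  # -> x = 34
c = x % 8  # -> c = 2
x = x // 8  # -> x = 4
result = x ** 2 + c  # -> result = 18

Answer: 2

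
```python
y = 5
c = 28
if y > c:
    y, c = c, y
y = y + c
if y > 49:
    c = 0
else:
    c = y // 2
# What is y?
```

Trace (tracking y):
y = 5  # -> y = 5
c = 28  # -> c = 28
if y > c:  # condition is False
y = y + c  # -> y = 33
if y > 49:  # condition is False
else:
    c = y // 2  # -> c = 16

Answer: 33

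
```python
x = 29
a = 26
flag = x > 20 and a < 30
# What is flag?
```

Answer: True

Derivation:
Trace (tracking flag):
x = 29  # -> x = 29
a = 26  # -> a = 26
flag = x > 20 and a < 30  # -> flag = True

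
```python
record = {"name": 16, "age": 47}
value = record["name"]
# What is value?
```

Trace (tracking value):
record = {'name': 16, 'age': 47}  # -> record = {'name': 16, 'age': 47}
value = record['name']  # -> value = 16

Answer: 16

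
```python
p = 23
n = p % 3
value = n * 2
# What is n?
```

Trace (tracking n):
p = 23  # -> p = 23
n = p % 3  # -> n = 2
value = n * 2  # -> value = 4

Answer: 2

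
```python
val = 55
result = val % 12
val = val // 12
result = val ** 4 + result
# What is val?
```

Answer: 4

Derivation:
Trace (tracking val):
val = 55  # -> val = 55
result = val % 12  # -> result = 7
val = val // 12  # -> val = 4
result = val ** 4 + result  # -> result = 263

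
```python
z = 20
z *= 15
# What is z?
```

Answer: 300

Derivation:
Trace (tracking z):
z = 20  # -> z = 20
z *= 15  # -> z = 300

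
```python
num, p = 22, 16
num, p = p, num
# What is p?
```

Answer: 22

Derivation:
Trace (tracking p):
num, p = (22, 16)  # -> num = 22, p = 16
num, p = (p, num)  # -> num = 16, p = 22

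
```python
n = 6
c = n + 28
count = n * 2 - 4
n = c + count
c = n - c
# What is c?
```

Trace (tracking c):
n = 6  # -> n = 6
c = n + 28  # -> c = 34
count = n * 2 - 4  # -> count = 8
n = c + count  # -> n = 42
c = n - c  # -> c = 8

Answer: 8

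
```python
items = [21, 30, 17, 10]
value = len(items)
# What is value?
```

Answer: 4

Derivation:
Trace (tracking value):
items = [21, 30, 17, 10]  # -> items = [21, 30, 17, 10]
value = len(items)  # -> value = 4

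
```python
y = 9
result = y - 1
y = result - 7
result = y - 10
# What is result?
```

Trace (tracking result):
y = 9  # -> y = 9
result = y - 1  # -> result = 8
y = result - 7  # -> y = 1
result = y - 10  # -> result = -9

Answer: -9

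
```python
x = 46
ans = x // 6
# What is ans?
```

Trace (tracking ans):
x = 46  # -> x = 46
ans = x // 6  # -> ans = 7

Answer: 7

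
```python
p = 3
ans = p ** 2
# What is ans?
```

Answer: 9

Derivation:
Trace (tracking ans):
p = 3  # -> p = 3
ans = p ** 2  # -> ans = 9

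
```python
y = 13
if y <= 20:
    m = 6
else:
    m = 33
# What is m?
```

Answer: 6

Derivation:
Trace (tracking m):
y = 13  # -> y = 13
if y <= 20:  # condition is True
    m = 6  # -> m = 6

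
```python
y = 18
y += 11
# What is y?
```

Answer: 29

Derivation:
Trace (tracking y):
y = 18  # -> y = 18
y += 11  # -> y = 29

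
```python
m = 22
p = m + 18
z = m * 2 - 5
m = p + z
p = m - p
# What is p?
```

Answer: 39

Derivation:
Trace (tracking p):
m = 22  # -> m = 22
p = m + 18  # -> p = 40
z = m * 2 - 5  # -> z = 39
m = p + z  # -> m = 79
p = m - p  # -> p = 39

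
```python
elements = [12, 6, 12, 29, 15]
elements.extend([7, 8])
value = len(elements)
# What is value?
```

Trace (tracking value):
elements = [12, 6, 12, 29, 15]  # -> elements = [12, 6, 12, 29, 15]
elements.extend([7, 8])  # -> elements = [12, 6, 12, 29, 15, 7, 8]
value = len(elements)  # -> value = 7

Answer: 7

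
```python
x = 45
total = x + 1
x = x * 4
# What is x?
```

Trace (tracking x):
x = 45  # -> x = 45
total = x + 1  # -> total = 46
x = x * 4  # -> x = 180

Answer: 180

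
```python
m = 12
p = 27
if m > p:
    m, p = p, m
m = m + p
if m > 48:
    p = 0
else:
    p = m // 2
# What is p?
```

Answer: 19

Derivation:
Trace (tracking p):
m = 12  # -> m = 12
p = 27  # -> p = 27
if m > p:  # condition is False
m = m + p  # -> m = 39
if m > 48:  # condition is False
else:
    p = m // 2  # -> p = 19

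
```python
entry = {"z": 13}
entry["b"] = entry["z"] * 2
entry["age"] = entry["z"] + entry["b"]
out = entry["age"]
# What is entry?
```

Answer: {'z': 13, 'b': 26, 'age': 39}

Derivation:
Trace (tracking entry):
entry = {'z': 13}  # -> entry = {'z': 13}
entry['b'] = entry['z'] * 2  # -> entry = {'z': 13, 'b': 26}
entry['age'] = entry['z'] + entry['b']  # -> entry = {'z': 13, 'b': 26, 'age': 39}
out = entry['age']  # -> out = 39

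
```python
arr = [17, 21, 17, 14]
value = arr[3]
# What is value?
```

Answer: 14

Derivation:
Trace (tracking value):
arr = [17, 21, 17, 14]  # -> arr = [17, 21, 17, 14]
value = arr[3]  # -> value = 14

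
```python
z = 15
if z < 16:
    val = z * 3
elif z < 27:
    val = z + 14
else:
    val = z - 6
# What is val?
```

Answer: 45

Derivation:
Trace (tracking val):
z = 15  # -> z = 15
if z < 16:  # condition is True
    val = z * 3  # -> val = 45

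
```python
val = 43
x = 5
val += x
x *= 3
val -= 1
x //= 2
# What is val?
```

Trace (tracking val):
val = 43  # -> val = 43
x = 5  # -> x = 5
val += x  # -> val = 48
x *= 3  # -> x = 15
val -= 1  # -> val = 47
x //= 2  # -> x = 7

Answer: 47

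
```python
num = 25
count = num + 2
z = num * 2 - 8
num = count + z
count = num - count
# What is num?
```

Trace (tracking num):
num = 25  # -> num = 25
count = num + 2  # -> count = 27
z = num * 2 - 8  # -> z = 42
num = count + z  # -> num = 69
count = num - count  # -> count = 42

Answer: 69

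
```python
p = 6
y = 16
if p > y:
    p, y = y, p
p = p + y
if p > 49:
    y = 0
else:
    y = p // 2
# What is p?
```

Trace (tracking p):
p = 6  # -> p = 6
y = 16  # -> y = 16
if p > y:  # condition is False
p = p + y  # -> p = 22
if p > 49:  # condition is False
else:
    y = p // 2  # -> y = 11

Answer: 22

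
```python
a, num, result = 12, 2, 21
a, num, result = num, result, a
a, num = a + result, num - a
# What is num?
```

Answer: 19

Derivation:
Trace (tracking num):
a, num, result = (12, 2, 21)  # -> a = 12, num = 2, result = 21
a, num, result = (num, result, a)  # -> a = 2, num = 21, result = 12
a, num = (a + result, num - a)  # -> a = 14, num = 19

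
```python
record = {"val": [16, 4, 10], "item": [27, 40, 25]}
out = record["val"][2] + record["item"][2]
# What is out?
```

Answer: 35

Derivation:
Trace (tracking out):
record = {'val': [16, 4, 10], 'item': [27, 40, 25]}  # -> record = {'val': [16, 4, 10], 'item': [27, 40, 25]}
out = record['val'][2] + record['item'][2]  # -> out = 35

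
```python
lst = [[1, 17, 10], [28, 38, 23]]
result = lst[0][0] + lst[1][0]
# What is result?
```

Trace (tracking result):
lst = [[1, 17, 10], [28, 38, 23]]  # -> lst = [[1, 17, 10], [28, 38, 23]]
result = lst[0][0] + lst[1][0]  # -> result = 29

Answer: 29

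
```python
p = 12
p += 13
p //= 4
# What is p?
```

Trace (tracking p):
p = 12  # -> p = 12
p += 13  # -> p = 25
p //= 4  # -> p = 6

Answer: 6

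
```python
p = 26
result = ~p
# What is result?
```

Answer: -27

Derivation:
Trace (tracking result):
p = 26  # -> p = 26
result = ~p  # -> result = -27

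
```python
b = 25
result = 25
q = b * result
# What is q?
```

Trace (tracking q):
b = 25  # -> b = 25
result = 25  # -> result = 25
q = b * result  # -> q = 625

Answer: 625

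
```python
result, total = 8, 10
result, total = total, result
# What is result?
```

Trace (tracking result):
result, total = (8, 10)  # -> result = 8, total = 10
result, total = (total, result)  # -> result = 10, total = 8

Answer: 10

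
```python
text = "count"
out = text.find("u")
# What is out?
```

Answer: 2

Derivation:
Trace (tracking out):
text = 'count'  # -> text = 'count'
out = text.find('u')  # -> out = 2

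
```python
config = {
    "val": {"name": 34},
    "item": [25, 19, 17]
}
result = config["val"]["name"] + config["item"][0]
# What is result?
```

Trace (tracking result):
config = {'val': {'name': 34}, 'item': [25, 19, 17]}  # -> config = {'val': {'name': 34}, 'item': [25, 19, 17]}
result = config['val']['name'] + config['item'][0]  # -> result = 59

Answer: 59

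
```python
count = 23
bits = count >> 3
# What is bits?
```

Answer: 2

Derivation:
Trace (tracking bits):
count = 23  # -> count = 23
bits = count >> 3  # -> bits = 2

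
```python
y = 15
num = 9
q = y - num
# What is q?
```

Trace (tracking q):
y = 15  # -> y = 15
num = 9  # -> num = 9
q = y - num  # -> q = 6

Answer: 6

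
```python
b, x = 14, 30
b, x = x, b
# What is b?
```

Trace (tracking b):
b, x = (14, 30)  # -> b = 14, x = 30
b, x = (x, b)  # -> b = 30, x = 14

Answer: 30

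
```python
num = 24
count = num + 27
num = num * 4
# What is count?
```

Trace (tracking count):
num = 24  # -> num = 24
count = num + 27  # -> count = 51
num = num * 4  # -> num = 96

Answer: 51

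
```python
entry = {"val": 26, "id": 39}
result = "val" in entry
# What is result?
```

Trace (tracking result):
entry = {'val': 26, 'id': 39}  # -> entry = {'val': 26, 'id': 39}
result = 'val' in entry  # -> result = True

Answer: True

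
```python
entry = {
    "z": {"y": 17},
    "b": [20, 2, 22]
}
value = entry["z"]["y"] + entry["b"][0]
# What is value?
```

Answer: 37

Derivation:
Trace (tracking value):
entry = {'z': {'y': 17}, 'b': [20, 2, 22]}  # -> entry = {'z': {'y': 17}, 'b': [20, 2, 22]}
value = entry['z']['y'] + entry['b'][0]  # -> value = 37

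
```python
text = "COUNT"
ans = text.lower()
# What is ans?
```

Trace (tracking ans):
text = 'COUNT'  # -> text = 'COUNT'
ans = text.lower()  # -> ans = 'count'

Answer: 'count'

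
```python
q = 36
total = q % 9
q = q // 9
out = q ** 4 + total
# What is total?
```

Answer: 0

Derivation:
Trace (tracking total):
q = 36  # -> q = 36
total = q % 9  # -> total = 0
q = q // 9  # -> q = 4
out = q ** 4 + total  # -> out = 256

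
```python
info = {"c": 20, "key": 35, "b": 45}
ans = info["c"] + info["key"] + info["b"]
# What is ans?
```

Answer: 100

Derivation:
Trace (tracking ans):
info = {'c': 20, 'key': 35, 'b': 45}  # -> info = {'c': 20, 'key': 35, 'b': 45}
ans = info['c'] + info['key'] + info['b']  # -> ans = 100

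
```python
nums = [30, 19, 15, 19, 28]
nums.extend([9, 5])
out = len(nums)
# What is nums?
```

Trace (tracking nums):
nums = [30, 19, 15, 19, 28]  # -> nums = [30, 19, 15, 19, 28]
nums.extend([9, 5])  # -> nums = [30, 19, 15, 19, 28, 9, 5]
out = len(nums)  # -> out = 7

Answer: [30, 19, 15, 19, 28, 9, 5]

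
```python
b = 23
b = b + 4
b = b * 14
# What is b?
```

Answer: 378

Derivation:
Trace (tracking b):
b = 23  # -> b = 23
b = b + 4  # -> b = 27
b = b * 14  # -> b = 378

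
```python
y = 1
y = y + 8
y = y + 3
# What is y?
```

Answer: 12

Derivation:
Trace (tracking y):
y = 1  # -> y = 1
y = y + 8  # -> y = 9
y = y + 3  # -> y = 12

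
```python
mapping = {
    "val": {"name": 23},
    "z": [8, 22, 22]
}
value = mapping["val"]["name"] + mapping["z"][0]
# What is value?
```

Trace (tracking value):
mapping = {'val': {'name': 23}, 'z': [8, 22, 22]}  # -> mapping = {'val': {'name': 23}, 'z': [8, 22, 22]}
value = mapping['val']['name'] + mapping['z'][0]  # -> value = 31

Answer: 31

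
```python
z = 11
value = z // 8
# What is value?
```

Trace (tracking value):
z = 11  # -> z = 11
value = z // 8  # -> value = 1

Answer: 1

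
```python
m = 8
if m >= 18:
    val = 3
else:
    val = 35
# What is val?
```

Answer: 35

Derivation:
Trace (tracking val):
m = 8  # -> m = 8
if m >= 18:  # condition is False
else:
    val = 35  # -> val = 35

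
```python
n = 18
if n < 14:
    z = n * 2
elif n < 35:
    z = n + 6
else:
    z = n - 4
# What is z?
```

Answer: 24

Derivation:
Trace (tracking z):
n = 18  # -> n = 18
if n < 14:  # condition is False
elif n < 35:  # condition is True
    z = n + 6  # -> z = 24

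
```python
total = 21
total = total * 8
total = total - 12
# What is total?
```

Trace (tracking total):
total = 21  # -> total = 21
total = total * 8  # -> total = 168
total = total - 12  # -> total = 156

Answer: 156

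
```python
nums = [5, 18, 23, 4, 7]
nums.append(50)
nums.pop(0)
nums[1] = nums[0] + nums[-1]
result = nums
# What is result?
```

Trace (tracking result):
nums = [5, 18, 23, 4, 7]  # -> nums = [5, 18, 23, 4, 7]
nums.append(50)  # -> nums = [5, 18, 23, 4, 7, 50]
nums.pop(0)  # -> nums = [18, 23, 4, 7, 50]
nums[1] = nums[0] + nums[-1]  # -> nums = [18, 68, 4, 7, 50]
result = nums  # -> result = [18, 68, 4, 7, 50]

Answer: [18, 68, 4, 7, 50]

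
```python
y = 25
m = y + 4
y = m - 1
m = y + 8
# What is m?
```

Trace (tracking m):
y = 25  # -> y = 25
m = y + 4  # -> m = 29
y = m - 1  # -> y = 28
m = y + 8  # -> m = 36

Answer: 36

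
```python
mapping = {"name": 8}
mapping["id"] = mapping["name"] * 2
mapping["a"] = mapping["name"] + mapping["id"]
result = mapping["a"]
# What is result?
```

Trace (tracking result):
mapping = {'name': 8}  # -> mapping = {'name': 8}
mapping['id'] = mapping['name'] * 2  # -> mapping = {'name': 8, 'id': 16}
mapping['a'] = mapping['name'] + mapping['id']  # -> mapping = {'name': 8, 'id': 16, 'a': 24}
result = mapping['a']  # -> result = 24

Answer: 24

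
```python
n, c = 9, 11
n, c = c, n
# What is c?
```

Trace (tracking c):
n, c = (9, 11)  # -> n = 9, c = 11
n, c = (c, n)  # -> n = 11, c = 9

Answer: 9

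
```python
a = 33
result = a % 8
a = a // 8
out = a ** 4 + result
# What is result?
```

Answer: 1

Derivation:
Trace (tracking result):
a = 33  # -> a = 33
result = a % 8  # -> result = 1
a = a // 8  # -> a = 4
out = a ** 4 + result  # -> out = 257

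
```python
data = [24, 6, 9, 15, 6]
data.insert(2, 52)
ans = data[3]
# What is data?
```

Trace (tracking data):
data = [24, 6, 9, 15, 6]  # -> data = [24, 6, 9, 15, 6]
data.insert(2, 52)  # -> data = [24, 6, 52, 9, 15, 6]
ans = data[3]  # -> ans = 9

Answer: [24, 6, 52, 9, 15, 6]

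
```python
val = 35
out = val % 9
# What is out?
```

Answer: 8

Derivation:
Trace (tracking out):
val = 35  # -> val = 35
out = val % 9  # -> out = 8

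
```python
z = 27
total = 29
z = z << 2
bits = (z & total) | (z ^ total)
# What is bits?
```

Answer: 125

Derivation:
Trace (tracking bits):
z = 27  # -> z = 27
total = 29  # -> total = 29
z = z << 2  # -> z = 108
bits = z & total | z ^ total  # -> bits = 125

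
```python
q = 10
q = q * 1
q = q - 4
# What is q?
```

Trace (tracking q):
q = 10  # -> q = 10
q = q * 1  # -> q = 10
q = q - 4  # -> q = 6

Answer: 6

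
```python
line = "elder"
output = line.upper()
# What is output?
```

Trace (tracking output):
line = 'elder'  # -> line = 'elder'
output = line.upper()  # -> output = 'ELDER'

Answer: 'ELDER'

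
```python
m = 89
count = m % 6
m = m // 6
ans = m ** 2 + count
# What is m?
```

Answer: 14

Derivation:
Trace (tracking m):
m = 89  # -> m = 89
count = m % 6  # -> count = 5
m = m // 6  # -> m = 14
ans = m ** 2 + count  # -> ans = 201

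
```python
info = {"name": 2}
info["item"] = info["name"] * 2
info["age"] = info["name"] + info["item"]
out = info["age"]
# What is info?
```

Answer: {'name': 2, 'item': 4, 'age': 6}

Derivation:
Trace (tracking info):
info = {'name': 2}  # -> info = {'name': 2}
info['item'] = info['name'] * 2  # -> info = {'name': 2, 'item': 4}
info['age'] = info['name'] + info['item']  # -> info = {'name': 2, 'item': 4, 'age': 6}
out = info['age']  # -> out = 6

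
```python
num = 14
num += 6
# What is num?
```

Answer: 20

Derivation:
Trace (tracking num):
num = 14  # -> num = 14
num += 6  # -> num = 20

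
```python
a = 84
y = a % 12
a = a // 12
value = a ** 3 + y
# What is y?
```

Trace (tracking y):
a = 84  # -> a = 84
y = a % 12  # -> y = 0
a = a // 12  # -> a = 7
value = a ** 3 + y  # -> value = 343

Answer: 0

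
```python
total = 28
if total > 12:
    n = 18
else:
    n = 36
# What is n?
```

Trace (tracking n):
total = 28  # -> total = 28
if total > 12:  # condition is True
    n = 18  # -> n = 18

Answer: 18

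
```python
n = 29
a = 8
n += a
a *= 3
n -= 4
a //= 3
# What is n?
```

Trace (tracking n):
n = 29  # -> n = 29
a = 8  # -> a = 8
n += a  # -> n = 37
a *= 3  # -> a = 24
n -= 4  # -> n = 33
a //= 3  # -> a = 8

Answer: 33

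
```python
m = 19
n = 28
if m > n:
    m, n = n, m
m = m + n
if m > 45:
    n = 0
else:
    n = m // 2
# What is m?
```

Answer: 47

Derivation:
Trace (tracking m):
m = 19  # -> m = 19
n = 28  # -> n = 28
if m > n:  # condition is False
m = m + n  # -> m = 47
if m > 45:  # condition is True
    n = 0  # -> n = 0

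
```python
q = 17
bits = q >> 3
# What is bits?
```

Answer: 2

Derivation:
Trace (tracking bits):
q = 17  # -> q = 17
bits = q >> 3  # -> bits = 2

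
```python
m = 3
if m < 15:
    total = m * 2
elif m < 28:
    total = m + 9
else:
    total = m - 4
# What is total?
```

Answer: 6

Derivation:
Trace (tracking total):
m = 3  # -> m = 3
if m < 15:  # condition is True
    total = m * 2  # -> total = 6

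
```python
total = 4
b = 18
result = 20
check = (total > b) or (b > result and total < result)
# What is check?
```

Trace (tracking check):
total = 4  # -> total = 4
b = 18  # -> b = 18
result = 20  # -> result = 20
check = total > b or (b > result and total < result)  # -> check = False

Answer: False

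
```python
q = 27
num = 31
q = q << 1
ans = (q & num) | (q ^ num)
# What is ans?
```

Answer: 63

Derivation:
Trace (tracking ans):
q = 27  # -> q = 27
num = 31  # -> num = 31
q = q << 1  # -> q = 54
ans = q & num | q ^ num  # -> ans = 63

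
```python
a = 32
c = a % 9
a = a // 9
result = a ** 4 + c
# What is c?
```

Answer: 5

Derivation:
Trace (tracking c):
a = 32  # -> a = 32
c = a % 9  # -> c = 5
a = a // 9  # -> a = 3
result = a ** 4 + c  # -> result = 86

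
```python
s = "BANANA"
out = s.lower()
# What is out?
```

Trace (tracking out):
s = 'BANANA'  # -> s = 'BANANA'
out = s.lower()  # -> out = 'banana'

Answer: 'banana'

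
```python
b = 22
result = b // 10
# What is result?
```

Answer: 2

Derivation:
Trace (tracking result):
b = 22  # -> b = 22
result = b // 10  # -> result = 2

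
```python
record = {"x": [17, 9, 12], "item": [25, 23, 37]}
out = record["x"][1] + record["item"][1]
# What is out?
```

Trace (tracking out):
record = {'x': [17, 9, 12], 'item': [25, 23, 37]}  # -> record = {'x': [17, 9, 12], 'item': [25, 23, 37]}
out = record['x'][1] + record['item'][1]  # -> out = 32

Answer: 32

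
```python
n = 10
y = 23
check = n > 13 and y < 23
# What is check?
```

Trace (tracking check):
n = 10  # -> n = 10
y = 23  # -> y = 23
check = n > 13 and y < 23  # -> check = False

Answer: False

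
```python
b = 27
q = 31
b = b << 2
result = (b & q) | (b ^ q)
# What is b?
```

Trace (tracking b):
b = 27  # -> b = 27
q = 31  # -> q = 31
b = b << 2  # -> b = 108
result = b & q | b ^ q  # -> result = 127

Answer: 108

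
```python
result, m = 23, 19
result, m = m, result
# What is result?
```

Answer: 19

Derivation:
Trace (tracking result):
result, m = (23, 19)  # -> result = 23, m = 19
result, m = (m, result)  # -> result = 19, m = 23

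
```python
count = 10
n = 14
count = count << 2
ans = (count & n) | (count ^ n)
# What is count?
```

Answer: 40

Derivation:
Trace (tracking count):
count = 10  # -> count = 10
n = 14  # -> n = 14
count = count << 2  # -> count = 40
ans = count & n | count ^ n  # -> ans = 46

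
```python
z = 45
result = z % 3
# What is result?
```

Answer: 0

Derivation:
Trace (tracking result):
z = 45  # -> z = 45
result = z % 3  # -> result = 0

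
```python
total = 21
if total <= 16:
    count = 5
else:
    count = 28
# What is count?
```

Answer: 28

Derivation:
Trace (tracking count):
total = 21  # -> total = 21
if total <= 16:  # condition is False
else:
    count = 28  # -> count = 28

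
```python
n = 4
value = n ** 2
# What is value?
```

Trace (tracking value):
n = 4  # -> n = 4
value = n ** 2  # -> value = 16

Answer: 16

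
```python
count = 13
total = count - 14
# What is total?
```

Answer: -1

Derivation:
Trace (tracking total):
count = 13  # -> count = 13
total = count - 14  # -> total = -1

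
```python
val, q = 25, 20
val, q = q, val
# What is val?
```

Trace (tracking val):
val, q = (25, 20)  # -> val = 25, q = 20
val, q = (q, val)  # -> val = 20, q = 25

Answer: 20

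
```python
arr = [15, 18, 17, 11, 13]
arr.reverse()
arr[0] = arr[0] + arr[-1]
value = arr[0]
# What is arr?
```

Trace (tracking arr):
arr = [15, 18, 17, 11, 13]  # -> arr = [15, 18, 17, 11, 13]
arr.reverse()  # -> arr = [13, 11, 17, 18, 15]
arr[0] = arr[0] + arr[-1]  # -> arr = [28, 11, 17, 18, 15]
value = arr[0]  # -> value = 28

Answer: [28, 11, 17, 18, 15]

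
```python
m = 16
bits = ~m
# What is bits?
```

Trace (tracking bits):
m = 16  # -> m = 16
bits = ~m  # -> bits = -17

Answer: -17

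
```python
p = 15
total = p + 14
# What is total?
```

Answer: 29

Derivation:
Trace (tracking total):
p = 15  # -> p = 15
total = p + 14  # -> total = 29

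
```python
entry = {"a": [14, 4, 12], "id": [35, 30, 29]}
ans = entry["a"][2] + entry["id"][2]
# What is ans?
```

Trace (tracking ans):
entry = {'a': [14, 4, 12], 'id': [35, 30, 29]}  # -> entry = {'a': [14, 4, 12], 'id': [35, 30, 29]}
ans = entry['a'][2] + entry['id'][2]  # -> ans = 41

Answer: 41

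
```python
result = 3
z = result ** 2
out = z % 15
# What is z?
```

Answer: 9

Derivation:
Trace (tracking z):
result = 3  # -> result = 3
z = result ** 2  # -> z = 9
out = z % 15  # -> out = 9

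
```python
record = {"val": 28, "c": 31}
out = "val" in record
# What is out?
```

Trace (tracking out):
record = {'val': 28, 'c': 31}  # -> record = {'val': 28, 'c': 31}
out = 'val' in record  # -> out = True

Answer: True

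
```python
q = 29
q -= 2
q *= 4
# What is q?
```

Answer: 108

Derivation:
Trace (tracking q):
q = 29  # -> q = 29
q -= 2  # -> q = 27
q *= 4  # -> q = 108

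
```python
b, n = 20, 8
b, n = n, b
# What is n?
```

Answer: 20

Derivation:
Trace (tracking n):
b, n = (20, 8)  # -> b = 20, n = 8
b, n = (n, b)  # -> b = 8, n = 20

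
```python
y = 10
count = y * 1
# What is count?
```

Trace (tracking count):
y = 10  # -> y = 10
count = y * 1  # -> count = 10

Answer: 10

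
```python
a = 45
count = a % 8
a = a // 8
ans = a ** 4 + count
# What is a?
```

Answer: 5

Derivation:
Trace (tracking a):
a = 45  # -> a = 45
count = a % 8  # -> count = 5
a = a // 8  # -> a = 5
ans = a ** 4 + count  # -> ans = 630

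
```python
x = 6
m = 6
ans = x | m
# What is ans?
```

Trace (tracking ans):
x = 6  # -> x = 6
m = 6  # -> m = 6
ans = x | m  # -> ans = 6

Answer: 6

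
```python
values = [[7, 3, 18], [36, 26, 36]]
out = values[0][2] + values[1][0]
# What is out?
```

Trace (tracking out):
values = [[7, 3, 18], [36, 26, 36]]  # -> values = [[7, 3, 18], [36, 26, 36]]
out = values[0][2] + values[1][0]  # -> out = 54

Answer: 54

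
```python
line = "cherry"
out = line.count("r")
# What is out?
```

Answer: 2

Derivation:
Trace (tracking out):
line = 'cherry'  # -> line = 'cherry'
out = line.count('r')  # -> out = 2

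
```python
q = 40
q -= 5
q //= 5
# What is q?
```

Trace (tracking q):
q = 40  # -> q = 40
q -= 5  # -> q = 35
q //= 5  # -> q = 7

Answer: 7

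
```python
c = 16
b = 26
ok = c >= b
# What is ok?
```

Trace (tracking ok):
c = 16  # -> c = 16
b = 26  # -> b = 26
ok = c >= b  # -> ok = False

Answer: False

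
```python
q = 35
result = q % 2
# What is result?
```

Answer: 1

Derivation:
Trace (tracking result):
q = 35  # -> q = 35
result = q % 2  # -> result = 1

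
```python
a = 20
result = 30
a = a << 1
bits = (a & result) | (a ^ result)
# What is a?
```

Answer: 40

Derivation:
Trace (tracking a):
a = 20  # -> a = 20
result = 30  # -> result = 30
a = a << 1  # -> a = 40
bits = a & result | a ^ result  # -> bits = 62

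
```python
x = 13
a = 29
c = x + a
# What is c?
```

Answer: 42

Derivation:
Trace (tracking c):
x = 13  # -> x = 13
a = 29  # -> a = 29
c = x + a  # -> c = 42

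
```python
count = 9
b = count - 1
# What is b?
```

Trace (tracking b):
count = 9  # -> count = 9
b = count - 1  # -> b = 8

Answer: 8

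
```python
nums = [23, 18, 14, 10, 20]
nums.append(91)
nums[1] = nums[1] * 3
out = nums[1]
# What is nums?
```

Trace (tracking nums):
nums = [23, 18, 14, 10, 20]  # -> nums = [23, 18, 14, 10, 20]
nums.append(91)  # -> nums = [23, 18, 14, 10, 20, 91]
nums[1] = nums[1] * 3  # -> nums = [23, 54, 14, 10, 20, 91]
out = nums[1]  # -> out = 54

Answer: [23, 54, 14, 10, 20, 91]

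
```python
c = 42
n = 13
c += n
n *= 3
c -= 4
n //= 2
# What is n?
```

Answer: 19

Derivation:
Trace (tracking n):
c = 42  # -> c = 42
n = 13  # -> n = 13
c += n  # -> c = 55
n *= 3  # -> n = 39
c -= 4  # -> c = 51
n //= 2  # -> n = 19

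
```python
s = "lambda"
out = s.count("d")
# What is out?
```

Answer: 1

Derivation:
Trace (tracking out):
s = 'lambda'  # -> s = 'lambda'
out = s.count('d')  # -> out = 1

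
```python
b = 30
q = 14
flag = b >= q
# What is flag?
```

Answer: True

Derivation:
Trace (tracking flag):
b = 30  # -> b = 30
q = 14  # -> q = 14
flag = b >= q  # -> flag = True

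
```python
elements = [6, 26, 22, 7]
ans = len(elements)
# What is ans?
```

Trace (tracking ans):
elements = [6, 26, 22, 7]  # -> elements = [6, 26, 22, 7]
ans = len(elements)  # -> ans = 4

Answer: 4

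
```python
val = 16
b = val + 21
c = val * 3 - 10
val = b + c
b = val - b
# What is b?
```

Answer: 38

Derivation:
Trace (tracking b):
val = 16  # -> val = 16
b = val + 21  # -> b = 37
c = val * 3 - 10  # -> c = 38
val = b + c  # -> val = 75
b = val - b  # -> b = 38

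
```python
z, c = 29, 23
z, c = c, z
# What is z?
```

Answer: 23

Derivation:
Trace (tracking z):
z, c = (29, 23)  # -> z = 29, c = 23
z, c = (c, z)  # -> z = 23, c = 29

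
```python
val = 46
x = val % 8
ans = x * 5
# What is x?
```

Trace (tracking x):
val = 46  # -> val = 46
x = val % 8  # -> x = 6
ans = x * 5  # -> ans = 30

Answer: 6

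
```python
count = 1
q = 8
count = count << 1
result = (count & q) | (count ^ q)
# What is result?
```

Answer: 10

Derivation:
Trace (tracking result):
count = 1  # -> count = 1
q = 8  # -> q = 8
count = count << 1  # -> count = 2
result = count & q | count ^ q  # -> result = 10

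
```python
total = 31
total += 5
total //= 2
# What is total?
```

Answer: 18

Derivation:
Trace (tracking total):
total = 31  # -> total = 31
total += 5  # -> total = 36
total //= 2  # -> total = 18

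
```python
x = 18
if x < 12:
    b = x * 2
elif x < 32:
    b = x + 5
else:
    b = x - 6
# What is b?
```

Trace (tracking b):
x = 18  # -> x = 18
if x < 12:  # condition is False
elif x < 32:  # condition is True
    b = x + 5  # -> b = 23

Answer: 23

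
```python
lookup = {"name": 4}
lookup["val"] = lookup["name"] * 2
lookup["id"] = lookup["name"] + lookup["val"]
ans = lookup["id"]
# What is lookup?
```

Trace (tracking lookup):
lookup = {'name': 4}  # -> lookup = {'name': 4}
lookup['val'] = lookup['name'] * 2  # -> lookup = {'name': 4, 'val': 8}
lookup['id'] = lookup['name'] + lookup['val']  # -> lookup = {'name': 4, 'val': 8, 'id': 12}
ans = lookup['id']  # -> ans = 12

Answer: {'name': 4, 'val': 8, 'id': 12}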